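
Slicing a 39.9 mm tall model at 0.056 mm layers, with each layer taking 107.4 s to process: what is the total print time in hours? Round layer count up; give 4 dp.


Layers = ceil(39.9/0.056) = 713
t = 713 * 107.4 / 3600 = 21.2712 hrs


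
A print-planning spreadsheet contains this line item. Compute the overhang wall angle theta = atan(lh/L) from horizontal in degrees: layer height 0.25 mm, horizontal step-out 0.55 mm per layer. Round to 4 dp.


angle = atan(0.25/0.55) = 24.444 degrees


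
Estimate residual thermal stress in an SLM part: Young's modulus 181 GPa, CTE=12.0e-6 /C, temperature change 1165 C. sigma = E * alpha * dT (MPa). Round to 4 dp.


sigma = 181*1000 * 12.0e-6 * 1165 = 2530.38 MPa


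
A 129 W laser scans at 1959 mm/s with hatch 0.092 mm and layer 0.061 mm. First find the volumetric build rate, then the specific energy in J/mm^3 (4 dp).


Build rate = 1959 * 0.092 * 0.061 = 10.993908 mm^3/s
SE = 129 / 10.993908 = 11.7338 J/mm^3


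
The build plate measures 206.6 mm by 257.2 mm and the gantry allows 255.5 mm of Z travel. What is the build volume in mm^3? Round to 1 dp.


V = 206.6 * 257.2 * 255.5 = 13576636.4 mm^3


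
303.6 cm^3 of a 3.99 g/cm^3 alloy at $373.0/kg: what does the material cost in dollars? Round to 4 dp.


Mass = 303.6*3.99/1000 = 1.211364 kg
Cost = 1.211364 * 373.0 = 451.8388 $


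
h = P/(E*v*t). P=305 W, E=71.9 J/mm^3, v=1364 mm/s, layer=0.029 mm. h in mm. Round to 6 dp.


h = 305 / (71.9*1364*0.029) = 0.10724 mm


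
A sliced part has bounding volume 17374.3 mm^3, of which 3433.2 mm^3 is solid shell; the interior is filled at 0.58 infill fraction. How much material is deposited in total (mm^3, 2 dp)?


V_infill = (17374.3 - 3433.2) * 0.58 = 8085.84
V_total = 3433.2 + 8085.84 = 11519.04 mm^3


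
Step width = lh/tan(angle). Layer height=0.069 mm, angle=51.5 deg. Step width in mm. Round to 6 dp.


step = 0.069 / tan(51.5) = 0.054885 mm


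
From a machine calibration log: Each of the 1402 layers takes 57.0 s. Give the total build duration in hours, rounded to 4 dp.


t = 1402 * 57.0 / 3600 = 22.1983 hrs


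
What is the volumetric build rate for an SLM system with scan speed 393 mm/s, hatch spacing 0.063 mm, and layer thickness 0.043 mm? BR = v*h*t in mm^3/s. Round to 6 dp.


Rate = 393 * 0.063 * 0.043 = 1.064637 mm^3/s


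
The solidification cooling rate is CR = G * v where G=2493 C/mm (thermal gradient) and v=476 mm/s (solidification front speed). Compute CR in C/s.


CR = 2493 * 476 = 1186668 C/s


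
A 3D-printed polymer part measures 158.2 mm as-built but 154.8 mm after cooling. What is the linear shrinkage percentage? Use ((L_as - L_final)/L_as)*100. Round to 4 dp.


Shrinkage = ((158.2-154.8)/158.2)*100 = 2.1492 %


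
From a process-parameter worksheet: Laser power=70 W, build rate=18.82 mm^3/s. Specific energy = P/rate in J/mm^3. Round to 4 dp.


SE = 70 / 18.82 = 3.7194 J/mm^3


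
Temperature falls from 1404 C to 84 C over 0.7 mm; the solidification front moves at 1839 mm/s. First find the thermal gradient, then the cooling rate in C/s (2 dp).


G = (1404-84)/0.7 = 1885.71428571 C/mm
CR = 1885.71428571 * 1839 = 3467828.57 C/s


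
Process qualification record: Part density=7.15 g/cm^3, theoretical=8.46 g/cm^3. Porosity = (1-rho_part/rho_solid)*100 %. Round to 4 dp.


Porosity = (1-7.15/8.46)*100 = 15.4846 %


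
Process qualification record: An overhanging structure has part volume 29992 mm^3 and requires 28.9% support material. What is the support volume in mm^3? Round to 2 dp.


V_support = 29992 * 0.289 = 8667.69 mm^3


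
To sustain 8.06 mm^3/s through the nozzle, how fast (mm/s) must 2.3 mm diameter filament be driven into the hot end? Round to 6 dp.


A = pi*(2.3/2)^2 = 4.154756
v = 8.06 / 4.154756 = 1.939945 mm/s


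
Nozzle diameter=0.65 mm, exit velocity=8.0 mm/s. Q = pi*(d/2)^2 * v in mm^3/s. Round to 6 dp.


A = pi*(0.65/2)^2 = 0.33183072 mm^2
Q = 0.33183072 * 8.0 = 2.654646 mm^3/s


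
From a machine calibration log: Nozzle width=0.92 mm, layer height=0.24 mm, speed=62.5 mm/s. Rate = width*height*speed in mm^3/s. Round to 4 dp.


Rate = 0.92 * 0.24 * 62.5 = 13.8 mm^3/s


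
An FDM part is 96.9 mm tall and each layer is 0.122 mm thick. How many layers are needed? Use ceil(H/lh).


Layers = ceil(96.9/0.122) = 795


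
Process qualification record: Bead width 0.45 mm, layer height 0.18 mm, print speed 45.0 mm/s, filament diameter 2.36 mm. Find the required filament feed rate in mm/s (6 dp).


Q = 0.45 * 0.18 * 45.0 = 3.645 mm^3/s
A_fil = pi*(2.36/2)^2 = 4.37435361 mm^2
v_feed = 3.645 / 4.37435361 = 0.833266 mm/s


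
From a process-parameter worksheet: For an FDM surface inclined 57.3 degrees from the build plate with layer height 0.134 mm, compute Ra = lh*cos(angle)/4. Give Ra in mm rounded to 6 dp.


Ra = 0.134 * cos(57.3) / 4 = 0.018098 mm


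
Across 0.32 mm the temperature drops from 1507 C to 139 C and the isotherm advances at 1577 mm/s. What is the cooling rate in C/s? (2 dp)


G = (1507-139)/0.32 = 4275.0 C/mm
CR = 4275.0 * 1577 = 6741675.0 C/s


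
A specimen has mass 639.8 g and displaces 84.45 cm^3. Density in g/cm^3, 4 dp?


rho = 639.8 / 84.45 = 7.5761 g/cm^3


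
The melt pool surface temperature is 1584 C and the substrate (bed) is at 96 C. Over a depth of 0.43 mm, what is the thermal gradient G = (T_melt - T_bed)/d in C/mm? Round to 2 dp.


G = (1584-96)/0.43 = 3460.47 C/mm


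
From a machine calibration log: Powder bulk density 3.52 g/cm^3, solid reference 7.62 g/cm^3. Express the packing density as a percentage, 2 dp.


Packing = (3.52/7.62)*100 = 46.19 %


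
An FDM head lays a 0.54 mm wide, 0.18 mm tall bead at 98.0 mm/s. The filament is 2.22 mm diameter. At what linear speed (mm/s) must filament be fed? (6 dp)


Q = 0.54 * 0.18 * 98.0 = 9.5256 mm^3/s
A_fil = pi*(2.22/2)^2 = 3.87075631 mm^2
v_feed = 9.5256 / 3.87075631 = 2.460914 mm/s


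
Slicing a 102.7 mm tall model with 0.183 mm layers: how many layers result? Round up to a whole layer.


Layers = ceil(102.7/0.183) = 562


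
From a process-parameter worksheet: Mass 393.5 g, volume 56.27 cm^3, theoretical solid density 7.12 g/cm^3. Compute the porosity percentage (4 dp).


rho_part = 393.5 / 56.27 = 6.99306913 g/cm^3
Porosity = (1 - 6.99306913/7.12)*100 = 1.7827 %


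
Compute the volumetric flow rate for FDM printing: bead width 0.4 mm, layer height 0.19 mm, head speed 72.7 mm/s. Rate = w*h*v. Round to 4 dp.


Rate = 0.4 * 0.19 * 72.7 = 5.5252 mm^3/s


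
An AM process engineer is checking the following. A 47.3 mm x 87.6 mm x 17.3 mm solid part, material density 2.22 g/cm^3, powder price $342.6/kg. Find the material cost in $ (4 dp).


V = 47.3 * 87.6 * 17.3 = 71682.204 mm^3 = 71.682204 cm^3
Mass = 71.682204 * 2.22 / 1000 = 0.15913449 kg
Cost = 0.15913449 * 342.6 = 54.5195 $


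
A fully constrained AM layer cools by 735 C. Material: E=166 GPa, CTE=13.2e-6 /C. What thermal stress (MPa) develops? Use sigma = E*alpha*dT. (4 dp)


sigma = 166*1000 * 13.2e-6 * 735 = 1610.532 MPa


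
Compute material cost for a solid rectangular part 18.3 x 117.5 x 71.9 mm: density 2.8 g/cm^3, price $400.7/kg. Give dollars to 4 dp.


V = 18.3 * 117.5 * 71.9 = 154602.975 mm^3 = 154.602975 cm^3
Mass = 154.602975 * 2.8 / 1000 = 0.43288833 kg
Cost = 0.43288833 * 400.7 = 173.4584 $


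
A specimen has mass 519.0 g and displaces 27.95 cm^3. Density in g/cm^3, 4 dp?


rho = 519.0 / 27.95 = 18.5689 g/cm^3


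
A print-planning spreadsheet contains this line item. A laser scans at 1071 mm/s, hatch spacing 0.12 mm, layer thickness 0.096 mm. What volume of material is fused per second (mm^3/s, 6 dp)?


Rate = 1071 * 0.12 * 0.096 = 12.33792 mm^3/s


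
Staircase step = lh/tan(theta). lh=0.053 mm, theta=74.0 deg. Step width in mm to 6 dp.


step = 0.053 / tan(74.0) = 0.015198 mm


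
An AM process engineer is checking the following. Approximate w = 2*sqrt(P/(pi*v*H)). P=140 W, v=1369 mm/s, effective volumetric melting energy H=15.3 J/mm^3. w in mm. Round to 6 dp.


w = 2*sqrt(140/(pi*1369*15.3)) = 0.092251 mm


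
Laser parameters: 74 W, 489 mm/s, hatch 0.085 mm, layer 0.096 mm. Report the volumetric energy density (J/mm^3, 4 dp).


E = 74 / (489*0.085*0.096) = 18.5453 J/mm^3


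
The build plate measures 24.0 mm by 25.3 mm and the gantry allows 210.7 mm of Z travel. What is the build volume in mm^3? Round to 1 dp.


V = 24.0 * 25.3 * 210.7 = 127937.0 mm^3


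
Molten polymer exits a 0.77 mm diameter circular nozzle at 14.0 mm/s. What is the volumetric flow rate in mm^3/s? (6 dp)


A = pi*(0.77/2)^2 = 0.46566257 mm^2
Q = 0.46566257 * 14.0 = 6.519276 mm^3/s


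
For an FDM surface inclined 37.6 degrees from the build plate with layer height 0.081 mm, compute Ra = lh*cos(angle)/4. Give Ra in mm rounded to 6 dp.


Ra = 0.081 * cos(37.6) / 4 = 0.016044 mm


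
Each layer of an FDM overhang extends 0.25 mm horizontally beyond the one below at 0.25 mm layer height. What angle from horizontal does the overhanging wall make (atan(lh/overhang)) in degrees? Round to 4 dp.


angle = atan(0.25/0.25) = 45.0 degrees


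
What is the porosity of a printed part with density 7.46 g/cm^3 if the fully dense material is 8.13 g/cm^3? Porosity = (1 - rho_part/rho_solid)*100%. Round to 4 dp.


Porosity = (1-7.46/8.13)*100 = 8.2411 %


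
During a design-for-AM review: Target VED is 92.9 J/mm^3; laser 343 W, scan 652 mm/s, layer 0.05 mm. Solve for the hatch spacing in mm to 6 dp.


h = 343 / (92.9*652*0.05) = 0.113256 mm


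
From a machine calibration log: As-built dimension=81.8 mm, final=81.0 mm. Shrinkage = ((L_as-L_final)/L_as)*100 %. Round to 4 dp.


Shrinkage = ((81.8-81.0)/81.8)*100 = 0.978 %


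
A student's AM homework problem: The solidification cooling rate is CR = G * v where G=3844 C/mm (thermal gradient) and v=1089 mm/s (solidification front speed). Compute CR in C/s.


CR = 3844 * 1089 = 4186116 C/s


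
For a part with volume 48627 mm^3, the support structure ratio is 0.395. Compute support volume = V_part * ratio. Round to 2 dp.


V_support = 48627 * 0.395 = 19207.67 mm^3


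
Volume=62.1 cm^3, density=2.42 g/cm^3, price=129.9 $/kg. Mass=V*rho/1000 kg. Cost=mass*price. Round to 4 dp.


Mass = 62.1*2.42/1000 = 0.150282 kg
Cost = 0.150282 * 129.9 = 19.5216 $


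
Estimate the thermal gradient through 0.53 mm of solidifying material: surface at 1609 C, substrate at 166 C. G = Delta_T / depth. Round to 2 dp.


G = (1609-166)/0.53 = 2722.64 C/mm


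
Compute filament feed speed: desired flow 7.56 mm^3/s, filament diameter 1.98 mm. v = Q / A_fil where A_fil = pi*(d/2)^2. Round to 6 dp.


A = pi*(1.98/2)^2 = 3.079075
v = 7.56 / 3.079075 = 2.455283 mm/s


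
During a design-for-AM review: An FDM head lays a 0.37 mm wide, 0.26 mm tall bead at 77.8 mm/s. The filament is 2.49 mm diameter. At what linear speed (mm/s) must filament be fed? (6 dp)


Q = 0.37 * 0.26 * 77.8 = 7.48436 mm^3/s
A_fil = pi*(2.49/2)^2 = 4.86954715 mm^2
v_feed = 7.48436 / 4.86954715 = 1.536972 mm/s


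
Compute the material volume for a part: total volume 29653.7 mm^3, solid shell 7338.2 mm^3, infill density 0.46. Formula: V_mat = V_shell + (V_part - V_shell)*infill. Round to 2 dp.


V_infill = (29653.7 - 7338.2) * 0.46 = 10265.13
V_total = 7338.2 + 10265.13 = 17603.33 mm^3


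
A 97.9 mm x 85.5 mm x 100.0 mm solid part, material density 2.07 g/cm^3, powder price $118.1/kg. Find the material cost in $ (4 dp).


V = 97.9 * 85.5 * 100.0 = 837045.0 mm^3 = 837.045 cm^3
Mass = 837.045 * 2.07 / 1000 = 1.73268315 kg
Cost = 1.73268315 * 118.1 = 204.6299 $


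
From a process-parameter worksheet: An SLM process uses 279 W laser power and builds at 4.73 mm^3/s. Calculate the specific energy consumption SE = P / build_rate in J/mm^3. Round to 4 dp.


SE = 279 / 4.73 = 58.9852 J/mm^3


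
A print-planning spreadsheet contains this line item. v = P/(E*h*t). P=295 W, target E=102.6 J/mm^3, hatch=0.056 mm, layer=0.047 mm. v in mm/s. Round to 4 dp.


v = 295 / (102.6*0.056*0.047) = 1092.4178 mm/s


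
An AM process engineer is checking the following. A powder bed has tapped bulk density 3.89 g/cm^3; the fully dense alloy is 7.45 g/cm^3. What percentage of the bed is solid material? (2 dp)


Packing = (3.89/7.45)*100 = 52.21 %


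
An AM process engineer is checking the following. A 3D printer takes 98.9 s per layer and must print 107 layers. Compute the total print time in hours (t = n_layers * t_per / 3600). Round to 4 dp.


t = 107 * 98.9 / 3600 = 2.9395 hrs


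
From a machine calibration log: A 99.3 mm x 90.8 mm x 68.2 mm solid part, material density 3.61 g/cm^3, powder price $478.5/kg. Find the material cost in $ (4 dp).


V = 99.3 * 90.8 * 68.2 = 614921.208 mm^3 = 614.921208 cm^3
Mass = 614.921208 * 3.61 / 1000 = 2.21986556 kg
Cost = 2.21986556 * 478.5 = 1062.2057 $


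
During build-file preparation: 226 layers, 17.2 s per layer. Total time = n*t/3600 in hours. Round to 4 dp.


t = 226 * 17.2 / 3600 = 1.0798 hrs


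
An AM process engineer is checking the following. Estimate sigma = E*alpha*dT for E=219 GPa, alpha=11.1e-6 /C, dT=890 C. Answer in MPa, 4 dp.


sigma = 219*1000 * 11.1e-6 * 890 = 2163.501 MPa


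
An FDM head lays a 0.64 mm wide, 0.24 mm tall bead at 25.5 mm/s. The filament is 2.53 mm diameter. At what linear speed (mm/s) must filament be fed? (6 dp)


Q = 0.64 * 0.24 * 25.5 = 3.9168 mm^3/s
A_fil = pi*(2.53/2)^2 = 5.0272551 mm^2
v_feed = 3.9168 / 5.0272551 = 0.779113 mm/s


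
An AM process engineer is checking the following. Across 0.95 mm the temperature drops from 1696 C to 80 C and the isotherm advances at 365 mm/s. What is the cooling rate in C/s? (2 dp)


G = (1696-80)/0.95 = 1701.05263158 C/mm
CR = 1701.05263158 * 365 = 620884.21 C/s


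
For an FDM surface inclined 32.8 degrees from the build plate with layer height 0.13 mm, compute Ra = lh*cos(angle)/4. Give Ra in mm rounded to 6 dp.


Ra = 0.13 * cos(32.8) / 4 = 0.027318 mm


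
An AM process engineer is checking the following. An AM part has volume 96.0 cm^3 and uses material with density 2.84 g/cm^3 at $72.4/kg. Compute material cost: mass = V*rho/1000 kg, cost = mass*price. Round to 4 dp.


Mass = 96.0*2.84/1000 = 0.27264 kg
Cost = 0.27264 * 72.4 = 19.7391 $


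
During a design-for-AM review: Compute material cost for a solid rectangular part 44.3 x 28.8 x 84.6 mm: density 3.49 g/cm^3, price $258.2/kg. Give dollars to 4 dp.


V = 44.3 * 28.8 * 84.6 = 107936.064 mm^3 = 107.936064 cm^3
Mass = 107.936064 * 3.49 / 1000 = 0.37669686 kg
Cost = 0.37669686 * 258.2 = 97.2631 $


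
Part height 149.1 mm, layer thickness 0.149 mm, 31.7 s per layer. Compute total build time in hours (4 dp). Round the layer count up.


Layers = ceil(149.1/0.149) = 1001
t = 1001 * 31.7 / 3600 = 8.8144 hrs


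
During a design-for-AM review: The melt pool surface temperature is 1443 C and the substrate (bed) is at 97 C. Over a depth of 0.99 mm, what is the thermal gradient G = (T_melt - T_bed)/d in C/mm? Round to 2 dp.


G = (1443-97)/0.99 = 1359.6 C/mm


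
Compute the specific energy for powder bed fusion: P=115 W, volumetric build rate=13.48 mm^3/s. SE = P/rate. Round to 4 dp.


SE = 115 / 13.48 = 8.5312 J/mm^3


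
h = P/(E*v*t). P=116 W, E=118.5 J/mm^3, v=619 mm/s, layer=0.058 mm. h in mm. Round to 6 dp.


h = 116 / (118.5*619*0.058) = 0.027266 mm


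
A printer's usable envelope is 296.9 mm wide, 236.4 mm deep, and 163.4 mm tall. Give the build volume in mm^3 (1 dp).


V = 296.9 * 236.4 * 163.4 = 11468581.9 mm^3


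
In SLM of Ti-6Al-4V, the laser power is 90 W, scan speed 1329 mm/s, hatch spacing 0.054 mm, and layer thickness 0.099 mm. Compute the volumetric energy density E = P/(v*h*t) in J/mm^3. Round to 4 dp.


E = 90 / (1329*0.054*0.099) = 12.6674 J/mm^3


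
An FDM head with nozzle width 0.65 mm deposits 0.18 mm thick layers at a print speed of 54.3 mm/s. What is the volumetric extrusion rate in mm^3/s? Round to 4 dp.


Rate = 0.65 * 0.18 * 54.3 = 6.3531 mm^3/s


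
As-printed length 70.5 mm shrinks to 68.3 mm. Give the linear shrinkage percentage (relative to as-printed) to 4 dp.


Shrinkage = ((70.5-68.3)/70.5)*100 = 3.1206 %


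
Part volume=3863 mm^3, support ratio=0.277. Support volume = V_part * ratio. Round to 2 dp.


V_support = 3863 * 0.277 = 1070.05 mm^3


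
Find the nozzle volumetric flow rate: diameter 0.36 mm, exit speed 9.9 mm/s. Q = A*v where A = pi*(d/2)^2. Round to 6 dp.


A = pi*(0.36/2)^2 = 0.1017876 mm^2
Q = 0.1017876 * 9.9 = 1.007697 mm^3/s


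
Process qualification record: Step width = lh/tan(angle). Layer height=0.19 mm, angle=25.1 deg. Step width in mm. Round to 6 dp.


step = 0.19 / tan(25.1) = 0.405607 mm


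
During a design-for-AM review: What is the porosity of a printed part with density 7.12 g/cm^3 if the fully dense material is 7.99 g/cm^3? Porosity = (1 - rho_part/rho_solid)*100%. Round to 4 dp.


Porosity = (1-7.12/7.99)*100 = 10.8886 %


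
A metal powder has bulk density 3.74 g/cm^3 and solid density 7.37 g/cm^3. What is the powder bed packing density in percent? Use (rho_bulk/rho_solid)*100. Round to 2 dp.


Packing = (3.74/7.37)*100 = 50.75 %


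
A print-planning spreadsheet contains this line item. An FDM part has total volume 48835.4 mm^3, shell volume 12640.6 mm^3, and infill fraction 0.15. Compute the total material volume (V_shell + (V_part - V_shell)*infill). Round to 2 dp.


V_infill = (48835.4 - 12640.6) * 0.15 = 5429.22
V_total = 12640.6 + 5429.22 = 18069.82 mm^3


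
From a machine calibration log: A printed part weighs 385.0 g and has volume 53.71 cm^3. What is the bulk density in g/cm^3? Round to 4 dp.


rho = 385.0 / 53.71 = 7.1681 g/cm^3


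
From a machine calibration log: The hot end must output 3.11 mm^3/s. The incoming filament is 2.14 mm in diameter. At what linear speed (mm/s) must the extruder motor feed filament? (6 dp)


A = pi*(2.14/2)^2 = 3.596809
v = 3.11 / 3.596809 = 0.864655 mm/s


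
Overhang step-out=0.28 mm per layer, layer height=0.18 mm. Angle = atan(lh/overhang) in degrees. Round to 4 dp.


angle = atan(0.18/0.28) = 32.7352 degrees


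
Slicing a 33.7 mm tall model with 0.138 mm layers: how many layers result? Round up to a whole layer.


Layers = ceil(33.7/0.138) = 245


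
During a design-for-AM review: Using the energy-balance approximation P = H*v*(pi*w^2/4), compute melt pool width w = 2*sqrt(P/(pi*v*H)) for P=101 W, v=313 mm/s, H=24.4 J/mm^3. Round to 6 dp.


w = 2*sqrt(101/(pi*313*24.4)) = 0.129762 mm


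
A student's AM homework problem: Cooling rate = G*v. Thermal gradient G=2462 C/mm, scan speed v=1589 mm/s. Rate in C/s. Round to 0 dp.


CR = 2462 * 1589 = 3912118 C/s


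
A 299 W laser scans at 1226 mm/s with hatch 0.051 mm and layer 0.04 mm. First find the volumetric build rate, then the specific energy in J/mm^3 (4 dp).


Build rate = 1226 * 0.051 * 0.04 = 2.50104 mm^3/s
SE = 299 / 2.50104 = 119.5503 J/mm^3


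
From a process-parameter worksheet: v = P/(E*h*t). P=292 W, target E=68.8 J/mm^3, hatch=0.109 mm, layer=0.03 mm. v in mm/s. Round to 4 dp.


v = 292 / (68.8*0.109*0.03) = 1297.9162 mm/s


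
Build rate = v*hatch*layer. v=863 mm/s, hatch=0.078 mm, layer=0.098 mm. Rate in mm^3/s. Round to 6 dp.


Rate = 863 * 0.078 * 0.098 = 6.596772 mm^3/s


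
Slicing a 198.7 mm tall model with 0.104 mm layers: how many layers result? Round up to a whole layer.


Layers = ceil(198.7/0.104) = 1911


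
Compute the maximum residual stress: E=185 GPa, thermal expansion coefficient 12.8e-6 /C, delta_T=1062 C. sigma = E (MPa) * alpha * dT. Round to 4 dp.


sigma = 185*1000 * 12.8e-6 * 1062 = 2514.816 MPa


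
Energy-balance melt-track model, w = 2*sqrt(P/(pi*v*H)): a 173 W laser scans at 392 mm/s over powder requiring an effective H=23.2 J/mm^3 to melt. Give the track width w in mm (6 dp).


w = 2*sqrt(173/(pi*392*23.2)) = 0.155629 mm


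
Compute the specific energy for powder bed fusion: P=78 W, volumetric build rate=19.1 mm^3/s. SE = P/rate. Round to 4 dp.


SE = 78 / 19.1 = 4.0838 J/mm^3


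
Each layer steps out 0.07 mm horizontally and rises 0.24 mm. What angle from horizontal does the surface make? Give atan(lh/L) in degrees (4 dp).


angle = atan(0.24/0.07) = 73.7398 degrees


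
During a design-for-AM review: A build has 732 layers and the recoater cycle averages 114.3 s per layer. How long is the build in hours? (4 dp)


t = 732 * 114.3 / 3600 = 23.241 hrs


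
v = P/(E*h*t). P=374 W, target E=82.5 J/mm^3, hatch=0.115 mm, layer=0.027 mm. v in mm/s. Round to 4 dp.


v = 374 / (82.5*0.115*0.027) = 1460.0107 mm/s


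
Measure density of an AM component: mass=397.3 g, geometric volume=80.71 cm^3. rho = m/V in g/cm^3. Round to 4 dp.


rho = 397.3 / 80.71 = 4.9226 g/cm^3


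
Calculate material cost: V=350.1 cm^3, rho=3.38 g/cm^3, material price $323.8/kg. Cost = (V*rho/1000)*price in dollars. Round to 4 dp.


Mass = 350.1*3.38/1000 = 1.183338 kg
Cost = 1.183338 * 323.8 = 383.1648 $


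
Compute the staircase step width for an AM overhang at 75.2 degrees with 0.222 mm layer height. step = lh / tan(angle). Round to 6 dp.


step = 0.222 / tan(75.2) = 0.058655 mm


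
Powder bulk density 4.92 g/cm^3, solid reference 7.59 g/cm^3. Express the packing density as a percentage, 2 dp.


Packing = (4.92/7.59)*100 = 64.82 %


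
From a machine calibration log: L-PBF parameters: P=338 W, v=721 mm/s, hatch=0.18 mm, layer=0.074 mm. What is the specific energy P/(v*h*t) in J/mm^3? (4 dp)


Build rate = 721 * 0.18 * 0.074 = 9.60372 mm^3/s
SE = 338 / 9.60372 = 35.1947 J/mm^3


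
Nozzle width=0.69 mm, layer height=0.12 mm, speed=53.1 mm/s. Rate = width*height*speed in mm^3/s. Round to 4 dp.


Rate = 0.69 * 0.12 * 53.1 = 4.3967 mm^3/s


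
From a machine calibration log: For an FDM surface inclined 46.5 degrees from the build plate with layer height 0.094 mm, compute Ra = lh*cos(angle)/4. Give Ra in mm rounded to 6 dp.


Ra = 0.094 * cos(46.5) / 4 = 0.016176 mm


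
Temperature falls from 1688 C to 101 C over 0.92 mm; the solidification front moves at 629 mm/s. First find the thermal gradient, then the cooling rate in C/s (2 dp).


G = (1688-101)/0.92 = 1725.0 C/mm
CR = 1725.0 * 629 = 1085025.0 C/s


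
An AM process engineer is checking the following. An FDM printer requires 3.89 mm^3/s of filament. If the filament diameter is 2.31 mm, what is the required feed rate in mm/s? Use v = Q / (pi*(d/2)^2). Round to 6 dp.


A = pi*(2.31/2)^2 = 4.190963
v = 3.89 / 4.190963 = 0.928188 mm/s


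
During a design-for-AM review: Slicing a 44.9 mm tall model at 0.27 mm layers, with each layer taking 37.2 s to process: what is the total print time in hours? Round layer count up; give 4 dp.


Layers = ceil(44.9/0.27) = 167
t = 167 * 37.2 / 3600 = 1.7257 hrs


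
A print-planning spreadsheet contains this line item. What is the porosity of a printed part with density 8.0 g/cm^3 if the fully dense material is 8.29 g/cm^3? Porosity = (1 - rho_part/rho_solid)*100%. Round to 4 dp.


Porosity = (1-8.0/8.29)*100 = 3.4982 %


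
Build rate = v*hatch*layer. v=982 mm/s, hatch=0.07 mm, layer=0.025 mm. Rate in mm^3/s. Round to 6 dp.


Rate = 982 * 0.07 * 0.025 = 1.7185 mm^3/s


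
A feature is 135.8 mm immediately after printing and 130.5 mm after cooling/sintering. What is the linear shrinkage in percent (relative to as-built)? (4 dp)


Shrinkage = ((135.8-130.5)/135.8)*100 = 3.9028 %


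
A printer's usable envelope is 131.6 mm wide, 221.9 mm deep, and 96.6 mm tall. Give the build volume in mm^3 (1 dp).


V = 131.6 * 221.9 * 96.6 = 2820917.1 mm^3


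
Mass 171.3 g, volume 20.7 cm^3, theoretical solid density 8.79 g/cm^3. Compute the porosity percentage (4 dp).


rho_part = 171.3 / 20.7 = 8.27536232 g/cm^3
Porosity = (1 - 8.27536232/8.79)*100 = 5.8548 %


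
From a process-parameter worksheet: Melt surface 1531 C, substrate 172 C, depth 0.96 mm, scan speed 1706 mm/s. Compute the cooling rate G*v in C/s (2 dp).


G = (1531-172)/0.96 = 1415.625 C/mm
CR = 1415.625 * 1706 = 2415056.25 C/s


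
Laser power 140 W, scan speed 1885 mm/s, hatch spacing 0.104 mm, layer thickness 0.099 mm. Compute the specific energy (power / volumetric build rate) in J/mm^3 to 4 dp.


Build rate = 1885 * 0.104 * 0.099 = 19.40796 mm^3/s
SE = 140 / 19.40796 = 7.2135 J/mm^3


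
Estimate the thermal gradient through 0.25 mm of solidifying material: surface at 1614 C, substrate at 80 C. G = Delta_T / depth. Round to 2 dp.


G = (1614-80)/0.25 = 6136.0 C/mm


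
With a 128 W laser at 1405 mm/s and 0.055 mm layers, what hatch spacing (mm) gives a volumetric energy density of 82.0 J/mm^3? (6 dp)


h = 128 / (82.0*1405*0.055) = 0.0202 mm


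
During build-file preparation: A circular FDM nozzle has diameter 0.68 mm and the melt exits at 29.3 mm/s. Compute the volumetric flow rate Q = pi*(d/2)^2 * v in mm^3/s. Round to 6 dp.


A = pi*(0.68/2)^2 = 0.36316811 mm^2
Q = 0.36316811 * 29.3 = 10.640826 mm^3/s


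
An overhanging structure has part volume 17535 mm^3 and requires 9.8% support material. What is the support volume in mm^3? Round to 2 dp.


V_support = 17535 * 0.098 = 1718.43 mm^3


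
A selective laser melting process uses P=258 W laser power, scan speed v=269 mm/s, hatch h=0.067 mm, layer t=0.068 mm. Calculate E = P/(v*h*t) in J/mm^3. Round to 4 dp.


E = 258 / (269*0.067*0.068) = 210.5153 J/mm^3


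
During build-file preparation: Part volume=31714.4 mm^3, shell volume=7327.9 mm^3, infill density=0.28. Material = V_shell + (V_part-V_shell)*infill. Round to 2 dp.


V_infill = (31714.4 - 7327.9) * 0.28 = 6828.22
V_total = 7327.9 + 6828.22 = 14156.12 mm^3


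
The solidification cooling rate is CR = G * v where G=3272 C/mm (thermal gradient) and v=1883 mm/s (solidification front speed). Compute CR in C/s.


CR = 3272 * 1883 = 6161176 C/s


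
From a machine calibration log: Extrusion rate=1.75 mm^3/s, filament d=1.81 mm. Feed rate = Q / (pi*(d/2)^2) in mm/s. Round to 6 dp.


A = pi*(1.81/2)^2 = 2.573043
v = 1.75 / 2.573043 = 0.680129 mm/s


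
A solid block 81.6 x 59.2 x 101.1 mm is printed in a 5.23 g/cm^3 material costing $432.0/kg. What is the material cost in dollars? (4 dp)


V = 81.6 * 59.2 * 101.1 = 488385.792 mm^3 = 488.385792 cm^3
Mass = 488.385792 * 5.23 / 1000 = 2.55425769 kg
Cost = 2.55425769 * 432.0 = 1103.4393 $


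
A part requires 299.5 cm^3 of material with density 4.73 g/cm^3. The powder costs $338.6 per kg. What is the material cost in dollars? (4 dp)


Mass = 299.5*4.73/1000 = 1.416635 kg
Cost = 1.416635 * 338.6 = 479.6726 $


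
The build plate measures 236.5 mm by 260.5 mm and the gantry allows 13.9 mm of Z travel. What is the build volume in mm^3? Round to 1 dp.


V = 236.5 * 260.5 * 13.9 = 856354.7 mm^3


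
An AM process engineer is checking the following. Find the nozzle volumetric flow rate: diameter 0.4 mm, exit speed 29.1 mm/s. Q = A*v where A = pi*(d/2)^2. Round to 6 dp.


A = pi*(0.4/2)^2 = 0.12566371 mm^2
Q = 0.12566371 * 29.1 = 3.656814 mm^3/s


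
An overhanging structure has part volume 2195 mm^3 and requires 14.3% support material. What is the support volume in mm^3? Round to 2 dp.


V_support = 2195 * 0.143 = 313.89 mm^3


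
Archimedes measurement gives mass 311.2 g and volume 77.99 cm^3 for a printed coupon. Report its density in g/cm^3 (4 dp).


rho = 311.2 / 77.99 = 3.9903 g/cm^3


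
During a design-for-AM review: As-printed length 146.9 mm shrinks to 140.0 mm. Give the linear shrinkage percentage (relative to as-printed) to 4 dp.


Shrinkage = ((146.9-140.0)/146.9)*100 = 4.6971 %


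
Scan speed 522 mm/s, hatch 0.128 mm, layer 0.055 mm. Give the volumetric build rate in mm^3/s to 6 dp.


Rate = 522 * 0.128 * 0.055 = 3.67488 mm^3/s


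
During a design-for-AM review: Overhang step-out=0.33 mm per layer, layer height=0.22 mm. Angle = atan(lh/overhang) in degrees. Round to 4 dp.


angle = atan(0.22/0.33) = 33.6901 degrees


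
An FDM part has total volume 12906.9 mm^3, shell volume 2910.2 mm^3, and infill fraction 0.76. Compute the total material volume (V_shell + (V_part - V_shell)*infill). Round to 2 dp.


V_infill = (12906.9 - 2910.2) * 0.76 = 7597.49
V_total = 2910.2 + 7597.49 = 10507.69 mm^3


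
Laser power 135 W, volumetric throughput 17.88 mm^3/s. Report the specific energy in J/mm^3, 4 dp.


SE = 135 / 17.88 = 7.5503 J/mm^3


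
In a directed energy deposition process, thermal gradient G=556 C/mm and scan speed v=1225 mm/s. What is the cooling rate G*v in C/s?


CR = 556 * 1225 = 681100 C/s


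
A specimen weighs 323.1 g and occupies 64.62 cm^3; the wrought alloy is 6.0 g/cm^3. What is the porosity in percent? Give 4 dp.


rho_part = 323.1 / 64.62 = 5.0 g/cm^3
Porosity = (1 - 5.0/6.0)*100 = 16.6667 %


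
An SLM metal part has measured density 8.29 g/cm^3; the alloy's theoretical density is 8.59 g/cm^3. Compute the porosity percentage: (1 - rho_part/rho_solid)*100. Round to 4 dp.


Porosity = (1-8.29/8.59)*100 = 3.4924 %


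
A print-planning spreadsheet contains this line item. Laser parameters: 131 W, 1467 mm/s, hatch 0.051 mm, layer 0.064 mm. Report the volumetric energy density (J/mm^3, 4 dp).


E = 131 / (1467*0.051*0.064) = 27.3584 J/mm^3


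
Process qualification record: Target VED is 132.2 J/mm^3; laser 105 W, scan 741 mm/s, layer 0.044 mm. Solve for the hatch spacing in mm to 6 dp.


h = 105 / (132.2*741*0.044) = 0.024361 mm


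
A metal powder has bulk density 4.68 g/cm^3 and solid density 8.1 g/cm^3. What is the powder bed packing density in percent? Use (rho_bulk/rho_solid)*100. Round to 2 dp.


Packing = (4.68/8.1)*100 = 57.78 %


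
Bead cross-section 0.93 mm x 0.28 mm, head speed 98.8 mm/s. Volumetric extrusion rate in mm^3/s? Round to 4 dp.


Rate = 0.93 * 0.28 * 98.8 = 25.7275 mm^3/s


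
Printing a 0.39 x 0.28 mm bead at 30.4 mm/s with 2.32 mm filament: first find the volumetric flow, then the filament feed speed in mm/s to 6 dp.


Q = 0.39 * 0.28 * 30.4 = 3.31968 mm^3/s
A_fil = pi*(2.32/2)^2 = 4.22732707 mm^2
v_feed = 3.31968 / 4.22732707 = 0.785291 mm/s


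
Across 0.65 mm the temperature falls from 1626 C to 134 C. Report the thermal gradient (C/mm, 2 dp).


G = (1626-134)/0.65 = 2295.38 C/mm


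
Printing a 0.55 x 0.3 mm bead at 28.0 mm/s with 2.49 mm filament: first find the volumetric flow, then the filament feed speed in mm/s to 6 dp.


Q = 0.55 * 0.3 * 28.0 = 4.62 mm^3/s
A_fil = pi*(2.49/2)^2 = 4.86954715 mm^2
v_feed = 4.62 / 4.86954715 = 0.948754 mm/s


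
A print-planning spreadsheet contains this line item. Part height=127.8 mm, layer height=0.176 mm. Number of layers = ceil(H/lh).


Layers = ceil(127.8/0.176) = 727


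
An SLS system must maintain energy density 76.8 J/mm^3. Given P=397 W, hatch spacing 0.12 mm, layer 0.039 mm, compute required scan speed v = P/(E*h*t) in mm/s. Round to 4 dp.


v = 397 / (76.8*0.12*0.039) = 1104.545 mm/s


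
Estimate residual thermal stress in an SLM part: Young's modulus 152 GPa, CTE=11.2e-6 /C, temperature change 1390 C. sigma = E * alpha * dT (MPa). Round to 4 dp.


sigma = 152*1000 * 11.2e-6 * 1390 = 2366.336 MPa


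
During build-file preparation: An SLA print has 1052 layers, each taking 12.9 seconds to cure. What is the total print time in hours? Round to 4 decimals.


t = 1052 * 12.9 / 3600 = 3.7697 hrs


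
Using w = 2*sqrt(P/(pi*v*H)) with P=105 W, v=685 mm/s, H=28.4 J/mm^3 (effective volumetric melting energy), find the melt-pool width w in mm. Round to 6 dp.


w = 2*sqrt(105/(pi*685*28.4)) = 0.082898 mm


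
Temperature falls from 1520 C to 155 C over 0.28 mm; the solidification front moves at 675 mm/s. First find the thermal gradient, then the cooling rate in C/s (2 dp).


G = (1520-155)/0.28 = 4875.0 C/mm
CR = 4875.0 * 675 = 3290625.0 C/s


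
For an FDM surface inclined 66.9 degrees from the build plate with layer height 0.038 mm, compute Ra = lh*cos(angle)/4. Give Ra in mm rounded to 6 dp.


Ra = 0.038 * cos(66.9) / 4 = 0.003727 mm


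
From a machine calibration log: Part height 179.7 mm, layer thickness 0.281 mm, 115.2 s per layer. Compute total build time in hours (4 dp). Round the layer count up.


Layers = ceil(179.7/0.281) = 640
t = 640 * 115.2 / 3600 = 20.48 hrs


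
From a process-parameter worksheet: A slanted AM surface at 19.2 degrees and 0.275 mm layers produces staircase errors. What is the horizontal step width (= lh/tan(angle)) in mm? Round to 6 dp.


step = 0.275 / tan(19.2) = 0.789692 mm


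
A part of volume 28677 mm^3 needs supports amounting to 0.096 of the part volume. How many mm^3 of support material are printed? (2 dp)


V_support = 28677 * 0.096 = 2752.99 mm^3


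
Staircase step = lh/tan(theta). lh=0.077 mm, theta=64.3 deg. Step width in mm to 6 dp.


step = 0.077 / tan(64.3) = 0.037058 mm


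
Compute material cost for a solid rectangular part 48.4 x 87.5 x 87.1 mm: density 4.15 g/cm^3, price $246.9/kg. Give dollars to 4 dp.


V = 48.4 * 87.5 * 87.1 = 368868.5 mm^3 = 368.8685 cm^3
Mass = 368.8685 * 4.15 / 1000 = 1.53080428 kg
Cost = 1.53080428 * 246.9 = 377.9556 $


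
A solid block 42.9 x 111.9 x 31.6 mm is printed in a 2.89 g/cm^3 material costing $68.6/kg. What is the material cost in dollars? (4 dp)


V = 42.9 * 111.9 * 31.6 = 151696.116 mm^3 = 151.696116 cm^3
Mass = 151.696116 * 2.89 / 1000 = 0.43840178 kg
Cost = 0.43840178 * 68.6 = 30.0744 $


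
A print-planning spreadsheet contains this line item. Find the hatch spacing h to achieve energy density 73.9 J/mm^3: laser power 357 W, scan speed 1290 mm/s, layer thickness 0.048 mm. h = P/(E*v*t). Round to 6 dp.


h = 357 / (73.9*1290*0.048) = 0.078018 mm


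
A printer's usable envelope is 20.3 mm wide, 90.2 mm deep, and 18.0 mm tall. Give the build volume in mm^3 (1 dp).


V = 20.3 * 90.2 * 18.0 = 32959.1 mm^3


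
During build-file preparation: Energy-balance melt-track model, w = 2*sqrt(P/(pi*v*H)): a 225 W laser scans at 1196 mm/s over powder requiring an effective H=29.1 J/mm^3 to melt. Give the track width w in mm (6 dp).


w = 2*sqrt(225/(pi*1196*29.1)) = 0.090727 mm


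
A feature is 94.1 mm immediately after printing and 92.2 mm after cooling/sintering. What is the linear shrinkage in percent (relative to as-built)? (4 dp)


Shrinkage = ((94.1-92.2)/94.1)*100 = 2.0191 %


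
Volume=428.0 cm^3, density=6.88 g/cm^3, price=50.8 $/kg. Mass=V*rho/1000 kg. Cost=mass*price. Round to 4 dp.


Mass = 428.0*6.88/1000 = 2.94464 kg
Cost = 2.94464 * 50.8 = 149.5877 $


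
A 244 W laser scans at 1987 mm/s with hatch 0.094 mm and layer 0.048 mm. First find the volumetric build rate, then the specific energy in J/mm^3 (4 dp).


Build rate = 1987 * 0.094 * 0.048 = 8.965344 mm^3/s
SE = 244 / 8.965344 = 27.2159 J/mm^3


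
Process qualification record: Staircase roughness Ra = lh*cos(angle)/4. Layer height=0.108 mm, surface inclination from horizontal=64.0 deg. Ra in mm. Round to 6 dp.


Ra = 0.108 * cos(64.0) / 4 = 0.011836 mm


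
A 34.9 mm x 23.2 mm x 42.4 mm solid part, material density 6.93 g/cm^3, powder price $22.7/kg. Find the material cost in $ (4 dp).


V = 34.9 * 23.2 * 42.4 = 34330.432 mm^3 = 34.330432 cm^3
Mass = 34.330432 * 6.93 / 1000 = 0.23790989 kg
Cost = 0.23790989 * 22.7 = 5.4006 $


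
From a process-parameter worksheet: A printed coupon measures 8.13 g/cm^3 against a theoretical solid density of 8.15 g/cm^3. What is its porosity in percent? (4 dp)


Porosity = (1-8.13/8.15)*100 = 0.2454 %


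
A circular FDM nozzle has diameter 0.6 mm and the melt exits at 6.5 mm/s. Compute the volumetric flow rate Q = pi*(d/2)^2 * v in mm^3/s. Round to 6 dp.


A = pi*(0.6/2)^2 = 0.28274334 mm^2
Q = 0.28274334 * 6.5 = 1.837832 mm^3/s


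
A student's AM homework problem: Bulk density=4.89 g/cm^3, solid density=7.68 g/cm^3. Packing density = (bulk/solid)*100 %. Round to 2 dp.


Packing = (4.89/7.68)*100 = 63.67 %


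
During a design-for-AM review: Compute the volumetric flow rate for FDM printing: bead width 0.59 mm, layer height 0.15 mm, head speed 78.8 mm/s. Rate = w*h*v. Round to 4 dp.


Rate = 0.59 * 0.15 * 78.8 = 6.9738 mm^3/s


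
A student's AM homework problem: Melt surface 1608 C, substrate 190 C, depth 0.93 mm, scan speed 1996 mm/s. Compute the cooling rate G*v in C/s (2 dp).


G = (1608-190)/0.93 = 1524.7311828 C/mm
CR = 1524.7311828 * 1996 = 3043363.44 C/s


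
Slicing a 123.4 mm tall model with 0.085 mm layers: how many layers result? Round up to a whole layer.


Layers = ceil(123.4/0.085) = 1452


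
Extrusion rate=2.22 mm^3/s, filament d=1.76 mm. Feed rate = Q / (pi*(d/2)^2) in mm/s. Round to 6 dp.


A = pi*(1.76/2)^2 = 2.432849
v = 2.22 / 2.432849 = 0.91251 mm/s


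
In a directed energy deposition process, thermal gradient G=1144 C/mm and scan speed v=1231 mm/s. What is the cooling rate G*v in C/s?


CR = 1144 * 1231 = 1408264 C/s


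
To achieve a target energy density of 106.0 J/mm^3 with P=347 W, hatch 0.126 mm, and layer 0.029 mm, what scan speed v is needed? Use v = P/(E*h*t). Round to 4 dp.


v = 347 / (106.0*0.126*0.029) = 895.8908 mm/s


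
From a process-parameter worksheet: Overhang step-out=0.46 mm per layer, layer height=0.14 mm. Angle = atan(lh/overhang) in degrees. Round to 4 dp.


angle = atan(0.14/0.46) = 16.9275 degrees


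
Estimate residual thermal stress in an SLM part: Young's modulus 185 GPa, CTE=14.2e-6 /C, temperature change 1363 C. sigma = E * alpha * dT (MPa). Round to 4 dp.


sigma = 185*1000 * 14.2e-6 * 1363 = 3580.601 MPa


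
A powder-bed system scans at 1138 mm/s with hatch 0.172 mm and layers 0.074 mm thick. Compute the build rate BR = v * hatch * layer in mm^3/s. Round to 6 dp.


Rate = 1138 * 0.172 * 0.074 = 14.484464 mm^3/s


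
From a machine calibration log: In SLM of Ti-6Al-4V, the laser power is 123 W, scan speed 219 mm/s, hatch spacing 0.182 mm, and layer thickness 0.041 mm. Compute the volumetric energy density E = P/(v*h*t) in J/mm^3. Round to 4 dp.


E = 123 / (219*0.182*0.041) = 75.2672 J/mm^3


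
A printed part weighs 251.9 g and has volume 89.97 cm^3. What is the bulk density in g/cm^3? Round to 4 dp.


rho = 251.9 / 89.97 = 2.7998 g/cm^3


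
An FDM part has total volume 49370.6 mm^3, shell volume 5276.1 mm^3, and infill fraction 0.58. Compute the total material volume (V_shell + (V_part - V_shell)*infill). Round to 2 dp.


V_infill = (49370.6 - 5276.1) * 0.58 = 25574.81
V_total = 5276.1 + 25574.81 = 30850.91 mm^3


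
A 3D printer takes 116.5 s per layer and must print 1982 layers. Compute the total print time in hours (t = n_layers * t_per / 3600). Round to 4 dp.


t = 1982 * 116.5 / 3600 = 64.1397 hrs


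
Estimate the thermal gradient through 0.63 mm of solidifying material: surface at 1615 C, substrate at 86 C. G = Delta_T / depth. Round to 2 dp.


G = (1615-86)/0.63 = 2426.98 C/mm


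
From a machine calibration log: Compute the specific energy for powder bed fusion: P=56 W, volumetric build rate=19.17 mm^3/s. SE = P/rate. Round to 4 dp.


SE = 56 / 19.17 = 2.9212 J/mm^3


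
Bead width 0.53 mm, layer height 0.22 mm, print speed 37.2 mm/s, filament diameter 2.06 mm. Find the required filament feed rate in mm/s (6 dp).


Q = 0.53 * 0.22 * 37.2 = 4.33752 mm^3/s
A_fil = pi*(2.06/2)^2 = 3.33291565 mm^2
v_feed = 4.33752 / 3.33291565 = 1.301419 mm/s
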